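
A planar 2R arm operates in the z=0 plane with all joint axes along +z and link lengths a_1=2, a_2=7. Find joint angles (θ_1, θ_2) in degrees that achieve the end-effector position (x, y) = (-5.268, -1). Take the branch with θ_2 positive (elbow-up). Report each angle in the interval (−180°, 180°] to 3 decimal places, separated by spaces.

51.500 149.998

cos θ_2 = (28.7518−2²−7²)/(2·2·7) = -0.8660; θ_2 = 149.9978° (elbow-up)
β = atan2(-1.0000,-5.2680) = -169.2517°; ψ = atan2(3.5002,-4.0620) = 139.2488°
θ_1 = β − ψ = -308.5005°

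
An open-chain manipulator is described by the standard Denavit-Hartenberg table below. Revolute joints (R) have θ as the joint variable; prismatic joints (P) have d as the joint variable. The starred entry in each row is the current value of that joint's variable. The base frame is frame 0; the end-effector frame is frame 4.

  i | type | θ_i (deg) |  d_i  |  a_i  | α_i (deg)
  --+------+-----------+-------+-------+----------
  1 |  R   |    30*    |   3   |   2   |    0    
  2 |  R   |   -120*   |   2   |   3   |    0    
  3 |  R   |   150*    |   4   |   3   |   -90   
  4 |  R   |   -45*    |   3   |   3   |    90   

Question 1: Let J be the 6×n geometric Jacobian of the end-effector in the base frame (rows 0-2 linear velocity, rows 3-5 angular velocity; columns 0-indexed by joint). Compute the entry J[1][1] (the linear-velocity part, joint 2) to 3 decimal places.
axis z_1 = (0.0000,0.0000,1.0000); lever o_n−o_1 = (-0.0374,2.9352,8.1213)
cross product → J_v[:, 1] = (-2.9352,-0.0374,0.0000)
J_ω[:, 1] = z_1
entry J[1][1] = -0.0374

-0.037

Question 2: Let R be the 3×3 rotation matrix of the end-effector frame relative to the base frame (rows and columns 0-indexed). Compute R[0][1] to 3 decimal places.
-0.866

End-effector y-axis (col 1 of R) = (-0.8660,0.5000,0.0000)
R[0][1] = -0.8660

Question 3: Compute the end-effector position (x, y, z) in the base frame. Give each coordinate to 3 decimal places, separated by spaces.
after link 1: o_1 = (1.7321, 1.0000, 3.0000)
after link 2: o_2 = (1.7321, -2.0000, 5.0000)
after link 3: o_3 = (3.2321, 0.5981, 9.0000)
after link 4: o_4 = (1.6946, 3.9352, 11.1213)

1.695 3.935 11.121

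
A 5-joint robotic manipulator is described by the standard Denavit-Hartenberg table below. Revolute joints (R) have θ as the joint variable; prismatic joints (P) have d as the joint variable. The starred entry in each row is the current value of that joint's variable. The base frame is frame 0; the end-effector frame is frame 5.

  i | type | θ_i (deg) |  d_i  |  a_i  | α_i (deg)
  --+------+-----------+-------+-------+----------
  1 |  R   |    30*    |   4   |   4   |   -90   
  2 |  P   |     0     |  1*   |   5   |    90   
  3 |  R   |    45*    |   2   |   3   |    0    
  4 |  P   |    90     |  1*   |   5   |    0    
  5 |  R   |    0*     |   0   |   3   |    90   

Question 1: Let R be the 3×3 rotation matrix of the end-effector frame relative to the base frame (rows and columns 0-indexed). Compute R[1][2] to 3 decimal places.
0.966

End-effector z-axis (col 2 of R) = (0.2588,0.9659,0.0000)
R[1][2] = 0.9659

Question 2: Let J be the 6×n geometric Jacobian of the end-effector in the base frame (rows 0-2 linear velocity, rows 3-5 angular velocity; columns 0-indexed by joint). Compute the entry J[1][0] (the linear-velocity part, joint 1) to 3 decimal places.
0.343

axis z_0 = ẑ; lever o_n−o_0 = (0.3433,10.3344,7.0000)
cross product → J_v[:, 0] = (-10.3344,0.3433,0.0000)
J_ω[:, 0] = z_0
entry J[1][0] = 0.3433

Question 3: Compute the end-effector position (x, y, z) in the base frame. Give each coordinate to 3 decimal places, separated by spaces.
0.343 10.334 7.000

after link 1: o_1 = (3.4641, 2.0000, 4.0000)
after link 2: o_2 = (7.2942, 5.3660, 4.0000)
after link 3: o_3 = (8.0707, 8.2638, 6.0000)
after link 4: o_4 = (3.2411, 9.5579, 7.0000)
after link 5: o_5 = (0.3433, 10.3344, 7.0000)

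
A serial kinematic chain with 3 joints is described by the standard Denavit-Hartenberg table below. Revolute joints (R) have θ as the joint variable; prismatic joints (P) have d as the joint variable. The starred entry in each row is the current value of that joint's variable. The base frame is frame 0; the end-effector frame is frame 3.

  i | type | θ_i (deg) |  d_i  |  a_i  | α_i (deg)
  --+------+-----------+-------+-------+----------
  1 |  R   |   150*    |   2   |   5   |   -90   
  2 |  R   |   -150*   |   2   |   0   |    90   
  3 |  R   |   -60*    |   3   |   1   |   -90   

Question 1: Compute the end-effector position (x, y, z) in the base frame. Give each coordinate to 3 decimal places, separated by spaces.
after link 1: o_1 = (-4.3301, 2.5000, 2.0000)
after link 2: o_2 = (-5.3301, 0.7679, 2.0000)
after link 3: o_3 = (-3.2231, 0.5514, -0.3481)

-3.223 0.551 -0.348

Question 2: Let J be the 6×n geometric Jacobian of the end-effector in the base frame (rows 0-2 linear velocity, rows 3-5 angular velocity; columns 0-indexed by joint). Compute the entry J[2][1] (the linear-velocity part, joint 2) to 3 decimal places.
axis z_1 = (-0.5000,-0.8660,0.0000); lever o_n−o_1 = (1.1071,-1.9486,-2.3481)
cross product → J_v[:, 1] = (2.0335,-1.1740,1.9330)
J_ω[:, 1] = z_1
entry J[2][1] = 1.9330

1.933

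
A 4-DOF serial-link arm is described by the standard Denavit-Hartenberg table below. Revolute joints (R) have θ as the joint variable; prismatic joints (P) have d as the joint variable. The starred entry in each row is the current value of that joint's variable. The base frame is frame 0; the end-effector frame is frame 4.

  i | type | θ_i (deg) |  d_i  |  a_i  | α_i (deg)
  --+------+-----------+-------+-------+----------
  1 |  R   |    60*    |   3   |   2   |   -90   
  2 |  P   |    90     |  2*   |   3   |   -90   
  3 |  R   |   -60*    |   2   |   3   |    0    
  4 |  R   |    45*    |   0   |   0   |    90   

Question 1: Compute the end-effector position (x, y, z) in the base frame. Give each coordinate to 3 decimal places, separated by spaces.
-3.982 2.299 -1.500

after link 1: o_1 = (1.0000, 1.7321, 3.0000)
after link 2: o_2 = (-0.7321, 2.7321, 0.0000)
after link 3: o_3 = (-3.9821, 2.2990, -1.5000)
after link 4: o_4 = (-3.9821, 2.2990, -1.5000)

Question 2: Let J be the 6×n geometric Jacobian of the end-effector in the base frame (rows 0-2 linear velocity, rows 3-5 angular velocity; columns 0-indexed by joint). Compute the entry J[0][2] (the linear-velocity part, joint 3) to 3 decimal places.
axis z_2 = (-0.5000,-0.8660,-0.0000); lever o_n−o_2 = (-3.2500,-0.4330,-1.5000)
cross product → J_v[:, 2] = (1.2990,-0.7500,-2.5981)
J_ω[:, 2] = z_2
entry J[0][2] = 1.2990

1.299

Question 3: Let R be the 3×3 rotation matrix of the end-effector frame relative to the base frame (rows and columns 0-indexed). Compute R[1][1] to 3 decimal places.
End-effector y-axis (col 1 of R) = (-0.5000,-0.8660,-0.0000)
R[1][1] = -0.8660

-0.866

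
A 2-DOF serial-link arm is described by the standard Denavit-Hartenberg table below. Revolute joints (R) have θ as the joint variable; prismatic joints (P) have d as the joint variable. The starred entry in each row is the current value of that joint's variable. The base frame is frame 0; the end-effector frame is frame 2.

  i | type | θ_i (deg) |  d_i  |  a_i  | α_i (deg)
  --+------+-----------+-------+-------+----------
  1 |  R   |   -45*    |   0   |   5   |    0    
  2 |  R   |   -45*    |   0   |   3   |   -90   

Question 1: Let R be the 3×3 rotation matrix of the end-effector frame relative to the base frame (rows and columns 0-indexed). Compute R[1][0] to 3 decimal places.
-1.000

End-effector x-axis (col 0 of R) = (0.0000,-1.0000,0.0000)
R[1][0] = -1.0000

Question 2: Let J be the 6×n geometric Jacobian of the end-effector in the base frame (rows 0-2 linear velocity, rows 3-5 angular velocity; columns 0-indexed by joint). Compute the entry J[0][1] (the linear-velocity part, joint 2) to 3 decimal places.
axis z_1 = (0.0000,0.0000,1.0000); lever o_n−o_1 = (0.0000,-3.0000,0.0000)
cross product → J_v[:, 1] = (3.0000,0.0000,-0.0000)
J_ω[:, 1] = z_1
entry J[0][1] = 3.0000

3.000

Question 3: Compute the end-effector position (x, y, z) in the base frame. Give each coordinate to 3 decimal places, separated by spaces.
after link 1: o_1 = (3.5355, -3.5355, 0.0000)
after link 2: o_2 = (3.5355, -6.5355, 0.0000)

3.536 -6.536 0.000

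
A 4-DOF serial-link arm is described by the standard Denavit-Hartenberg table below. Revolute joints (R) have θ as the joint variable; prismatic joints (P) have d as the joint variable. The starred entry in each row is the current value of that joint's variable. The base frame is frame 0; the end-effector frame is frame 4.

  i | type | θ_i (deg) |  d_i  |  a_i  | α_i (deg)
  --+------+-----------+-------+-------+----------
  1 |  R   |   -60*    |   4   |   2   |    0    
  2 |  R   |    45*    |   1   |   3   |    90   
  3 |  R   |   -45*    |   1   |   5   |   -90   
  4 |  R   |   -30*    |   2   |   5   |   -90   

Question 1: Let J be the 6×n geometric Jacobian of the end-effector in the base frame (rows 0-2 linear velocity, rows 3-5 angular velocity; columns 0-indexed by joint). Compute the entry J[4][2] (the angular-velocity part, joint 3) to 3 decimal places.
axis z_2 = (-0.2588,-0.9659,0.0000); lever o_n−o_2 = (6.8328,-5.4543,-5.1832)
cross product → J_v[:, 2] = (5.0066,-1.3415,8.0116)
J_ω[:, 2] = z_2
entry J[4][2] = -0.9659

-0.966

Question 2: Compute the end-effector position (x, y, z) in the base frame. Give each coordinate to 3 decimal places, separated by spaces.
after link 1: o_1 = (1.0000, -1.7321, 4.0000)
after link 2: o_2 = (3.8978, -2.5085, 5.0000)
after link 3: o_3 = (7.0540, -4.3895, 1.4645)
after link 4: o_4 = (10.7305, -7.9628, -0.1832)

10.731 -7.963 -0.183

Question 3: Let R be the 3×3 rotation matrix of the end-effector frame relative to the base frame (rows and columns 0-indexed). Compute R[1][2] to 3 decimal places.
0.745

End-effector z-axis (col 2 of R) = (0.5657,0.7450,-0.3536)
R[1][2] = 0.7450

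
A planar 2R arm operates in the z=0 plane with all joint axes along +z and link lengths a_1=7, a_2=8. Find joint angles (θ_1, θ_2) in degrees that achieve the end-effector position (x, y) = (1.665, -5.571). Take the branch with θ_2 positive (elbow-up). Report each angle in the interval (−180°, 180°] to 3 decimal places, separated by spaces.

cos θ_2 = (33.8083−7²−8²)/(2·7·8) = -0.7071; θ_2 = 134.9969° (elbow-up)
β = atan2(-5.5710,1.6650) = -73.3602°; ψ = atan2(5.6572,1.3434) = 76.6410°
θ_1 = β − ψ = -150.0012°

-150.001 134.997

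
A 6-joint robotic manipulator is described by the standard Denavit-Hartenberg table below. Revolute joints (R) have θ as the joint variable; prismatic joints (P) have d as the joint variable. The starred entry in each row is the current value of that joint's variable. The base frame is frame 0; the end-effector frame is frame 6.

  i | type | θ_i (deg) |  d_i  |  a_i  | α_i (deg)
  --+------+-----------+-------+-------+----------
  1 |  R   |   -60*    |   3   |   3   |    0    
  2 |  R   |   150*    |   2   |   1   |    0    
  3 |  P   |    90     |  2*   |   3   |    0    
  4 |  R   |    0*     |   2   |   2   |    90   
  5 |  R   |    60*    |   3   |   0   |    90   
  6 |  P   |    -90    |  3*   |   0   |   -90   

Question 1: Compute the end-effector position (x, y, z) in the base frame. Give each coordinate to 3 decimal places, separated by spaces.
after link 1: o_1 = (1.5000, -2.5981, 3.0000)
after link 2: o_2 = (1.5000, -1.5981, 5.0000)
after link 3: o_3 = (-1.5000, -1.5981, 7.0000)
after link 4: o_4 = (-3.5000, -1.5981, 9.0000)
after link 5: o_5 = (-3.5000, 1.4019, 9.0000)
after link 6: o_6 = (-6.0981, 1.4019, 7.5000)

-6.098 1.402 7.500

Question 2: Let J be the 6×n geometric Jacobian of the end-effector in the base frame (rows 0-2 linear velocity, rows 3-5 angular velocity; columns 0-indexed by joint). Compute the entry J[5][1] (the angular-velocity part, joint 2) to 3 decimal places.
1.000

axis z_1 = (0.0000,0.0000,1.0000); lever o_n−o_1 = (-7.5981,4.0000,4.5000)
cross product → J_v[:, 1] = (-4.0000,-7.5981,0.0000)
J_ω[:, 1] = z_1
entry J[5][1] = 1.0000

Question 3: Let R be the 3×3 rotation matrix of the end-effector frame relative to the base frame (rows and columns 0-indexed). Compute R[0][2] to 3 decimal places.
-0.500

End-effector z-axis (col 2 of R) = (-0.5000,-0.0000,0.8660)
R[0][2] = -0.5000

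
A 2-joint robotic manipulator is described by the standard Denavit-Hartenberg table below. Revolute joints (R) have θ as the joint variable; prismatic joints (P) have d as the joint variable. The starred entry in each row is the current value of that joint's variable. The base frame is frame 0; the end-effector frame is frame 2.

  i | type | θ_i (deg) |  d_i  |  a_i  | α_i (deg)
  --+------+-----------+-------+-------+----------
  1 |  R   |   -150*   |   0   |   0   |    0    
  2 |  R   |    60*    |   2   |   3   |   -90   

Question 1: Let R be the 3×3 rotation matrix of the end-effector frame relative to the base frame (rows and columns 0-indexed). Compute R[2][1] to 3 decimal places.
End-effector y-axis (col 1 of R) = (0.0000,-0.0000,-1.0000)
R[2][1] = -1.0000

-1.000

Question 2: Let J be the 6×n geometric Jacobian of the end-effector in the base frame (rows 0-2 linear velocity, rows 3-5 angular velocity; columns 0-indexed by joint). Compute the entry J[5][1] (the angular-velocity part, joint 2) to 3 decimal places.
1.000

axis z_1 = (0.0000,0.0000,1.0000); lever o_n−o_1 = (-0.0000,-3.0000,2.0000)
cross product → J_v[:, 1] = (3.0000,-0.0000,0.0000)
J_ω[:, 1] = z_1
entry J[5][1] = 1.0000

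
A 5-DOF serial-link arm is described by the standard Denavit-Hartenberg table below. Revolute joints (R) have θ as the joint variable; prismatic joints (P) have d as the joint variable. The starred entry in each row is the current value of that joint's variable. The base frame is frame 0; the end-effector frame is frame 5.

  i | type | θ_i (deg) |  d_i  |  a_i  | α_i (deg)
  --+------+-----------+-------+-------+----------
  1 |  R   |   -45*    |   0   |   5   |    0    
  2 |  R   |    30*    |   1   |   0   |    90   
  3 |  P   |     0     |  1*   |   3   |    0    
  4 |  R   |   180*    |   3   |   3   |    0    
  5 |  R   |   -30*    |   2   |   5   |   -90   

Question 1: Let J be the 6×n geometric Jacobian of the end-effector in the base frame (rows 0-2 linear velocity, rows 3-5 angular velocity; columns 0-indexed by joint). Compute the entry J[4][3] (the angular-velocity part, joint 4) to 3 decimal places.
-0.966

axis z_3 = (-0.2588,-0.9659,0.0000); lever o_n−o_3 = (-8.3745,-2.9325,2.5000)
cross product → J_v[:, 3] = (-2.4148,0.6470,-7.3301)
J_ω[:, 3] = z_3
entry J[4][3] = -0.9659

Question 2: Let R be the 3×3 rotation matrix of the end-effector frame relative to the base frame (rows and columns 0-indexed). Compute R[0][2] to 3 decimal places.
-0.483

End-effector z-axis (col 2 of R) = (-0.4830,0.1294,-0.8660)
R[0][2] = -0.4830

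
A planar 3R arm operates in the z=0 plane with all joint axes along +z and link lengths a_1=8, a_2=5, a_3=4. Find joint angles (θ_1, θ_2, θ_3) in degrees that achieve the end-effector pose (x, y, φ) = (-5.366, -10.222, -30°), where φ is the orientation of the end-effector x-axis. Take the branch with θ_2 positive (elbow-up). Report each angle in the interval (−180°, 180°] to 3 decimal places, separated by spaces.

-154.081 44.997 79.084

wrist centre = target − a_3·(cos φ, sin φ) = (-8.8301, -8.2220)
cos θ_2 = (145.5720−8²−5²)/(2·8·5) = 0.7071; θ_2 = 44.9965° (elbow-up)
β = atan2(-8.2220,-8.8301) = -137.0424°; ψ = atan2(3.5353,11.5357) = 17.0385°
θ_1 = β − ψ = -154.0809°
θ_3 = φ − θ_1 − θ_2 = 79.0844° (wrapped to (-180°,180°])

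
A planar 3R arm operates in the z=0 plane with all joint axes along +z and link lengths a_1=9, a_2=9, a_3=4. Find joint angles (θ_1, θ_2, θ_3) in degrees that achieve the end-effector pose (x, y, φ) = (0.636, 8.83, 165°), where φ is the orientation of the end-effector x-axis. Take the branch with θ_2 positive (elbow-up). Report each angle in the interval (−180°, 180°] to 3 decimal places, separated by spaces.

0.004 119.998 44.998

wrist centre = target − a_3·(cos φ, sin φ) = (4.4997, 7.7947)
cos θ_2 = (81.0050−9²−9²)/(2·9·9) = -0.5000; θ_2 = 119.9979° (elbow-up)
β = atan2(7.7947,4.4997) = 60.0032°; ψ = atan2(7.7944,4.5003) = 59.9990°
θ_1 = β − ψ = 0.0042°
θ_3 = φ − θ_1 − θ_2 = 44.9978° (wrapped to (-180°,180°])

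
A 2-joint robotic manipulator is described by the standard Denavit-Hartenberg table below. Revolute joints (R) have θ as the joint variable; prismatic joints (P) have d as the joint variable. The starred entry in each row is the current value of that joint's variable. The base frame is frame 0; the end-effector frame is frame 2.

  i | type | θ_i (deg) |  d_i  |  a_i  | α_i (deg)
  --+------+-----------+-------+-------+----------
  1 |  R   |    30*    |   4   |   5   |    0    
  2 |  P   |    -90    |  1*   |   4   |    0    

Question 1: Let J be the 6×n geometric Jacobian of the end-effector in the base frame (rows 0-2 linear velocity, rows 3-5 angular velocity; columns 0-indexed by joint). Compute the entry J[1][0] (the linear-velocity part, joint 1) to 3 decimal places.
axis z_0 = ẑ; lever o_n−o_0 = (6.3301,-0.9641,5.0000)
cross product → J_v[:, 0] = (0.9641,6.3301,-0.0000)
J_ω[:, 0] = z_0
entry J[1][0] = 6.3301

6.330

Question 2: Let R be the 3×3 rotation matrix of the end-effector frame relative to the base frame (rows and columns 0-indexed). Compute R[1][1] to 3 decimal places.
0.500

End-effector y-axis (col 1 of R) = (0.8660,0.5000,0.0000)
R[1][1] = 0.5000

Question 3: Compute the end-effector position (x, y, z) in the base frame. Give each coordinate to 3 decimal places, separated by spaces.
after link 1: o_1 = (4.3301, 2.5000, 4.0000)
after link 2: o_2 = (6.3301, -0.9641, 5.0000)

6.330 -0.964 5.000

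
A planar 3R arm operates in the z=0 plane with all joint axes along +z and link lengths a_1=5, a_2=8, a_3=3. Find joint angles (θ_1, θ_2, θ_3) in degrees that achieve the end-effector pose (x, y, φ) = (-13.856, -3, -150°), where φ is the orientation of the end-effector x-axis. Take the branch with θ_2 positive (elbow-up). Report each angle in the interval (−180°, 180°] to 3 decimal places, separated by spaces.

149.995 60.008 -0.003

wrist centre = target − a_3·(cos φ, sin φ) = (-11.2579, -1.5000)
cos θ_2 = (128.9908−5²−8²)/(2·5·8) = 0.4999; θ_2 = 60.0076° (elbow-up)
β = atan2(-1.5000,-11.2579) = -172.4106°; ψ = atan2(6.9287,8.9991) = 37.5940°
θ_1 = β − ψ = -210.0047°
θ_3 = φ − θ_1 − θ_2 = -0.0029° (wrapped to (-180°,180°])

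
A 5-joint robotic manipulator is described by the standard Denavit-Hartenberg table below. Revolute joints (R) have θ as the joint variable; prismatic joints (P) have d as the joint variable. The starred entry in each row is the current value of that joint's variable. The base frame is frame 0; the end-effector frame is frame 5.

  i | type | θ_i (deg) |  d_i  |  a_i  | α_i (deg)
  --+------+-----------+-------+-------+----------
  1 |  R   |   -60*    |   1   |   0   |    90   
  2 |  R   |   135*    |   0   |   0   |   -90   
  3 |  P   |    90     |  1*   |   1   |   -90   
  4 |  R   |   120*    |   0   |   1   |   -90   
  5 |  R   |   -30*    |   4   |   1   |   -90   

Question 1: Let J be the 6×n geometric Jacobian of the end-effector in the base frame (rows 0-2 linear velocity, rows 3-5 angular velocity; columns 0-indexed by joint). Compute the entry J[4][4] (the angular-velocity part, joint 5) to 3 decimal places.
axis z_4 = (-0.9268,-0.1268,-0.3536); lever o_n−o_4 = (-3.6402,-1.4893,-1.2374)
cross product → J_v[:, 4] = (-0.3696,0.1402,0.9186)
J_ω[:, 4] = z_4
entry J[4][4] = -0.1268

-0.127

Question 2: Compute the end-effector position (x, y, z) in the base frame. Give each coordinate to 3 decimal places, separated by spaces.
after link 1: o_1 = (0.0000, 0.0000, 1.0000)
after link 2: o_2 = (0.0000, 0.0000, 1.0000)
after link 3: o_3 = (0.5125, 1.1124, 0.2929)
after link 4: o_4 = (0.3856, 0.3320, 0.9053)
after link 5: o_5 = (-3.2545, -1.1572, -0.3322)

-3.255 -1.157 -0.332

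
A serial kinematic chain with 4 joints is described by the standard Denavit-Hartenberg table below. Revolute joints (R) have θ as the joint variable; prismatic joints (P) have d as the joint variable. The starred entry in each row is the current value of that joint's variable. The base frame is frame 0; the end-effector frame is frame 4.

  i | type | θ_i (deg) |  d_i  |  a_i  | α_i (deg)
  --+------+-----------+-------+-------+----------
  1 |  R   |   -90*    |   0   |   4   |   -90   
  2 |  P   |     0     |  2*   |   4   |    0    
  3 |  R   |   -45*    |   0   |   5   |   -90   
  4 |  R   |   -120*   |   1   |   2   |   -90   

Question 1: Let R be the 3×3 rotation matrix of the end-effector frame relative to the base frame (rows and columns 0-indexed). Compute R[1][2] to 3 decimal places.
-0.612

End-effector z-axis (col 2 of R) = (0.5000,-0.6124,0.6124)
R[1][2] = -0.6124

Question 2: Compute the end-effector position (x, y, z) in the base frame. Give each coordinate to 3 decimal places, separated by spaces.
after link 1: o_1 = (0.0000, -4.0000, 0.0000)
after link 2: o_2 = (2.0000, -8.0000, 0.0000)
after link 3: o_3 = (2.0000, -11.5355, 3.5355)
after link 4: o_4 = (3.7321, -11.5355, 2.1213)

3.732 -11.536 2.121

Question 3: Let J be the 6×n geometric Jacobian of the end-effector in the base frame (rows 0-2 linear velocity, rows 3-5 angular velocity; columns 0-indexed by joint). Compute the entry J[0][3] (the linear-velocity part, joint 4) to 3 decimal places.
axis z_3 = (0.0000,-0.7071,-0.7071); lever o_n−o_3 = (1.7321,0.0000,-1.4142)
cross product → J_v[:, 3] = (1.0000,-1.2247,1.2247)
J_ω[:, 3] = z_3
entry J[0][3] = 1.0000

1.000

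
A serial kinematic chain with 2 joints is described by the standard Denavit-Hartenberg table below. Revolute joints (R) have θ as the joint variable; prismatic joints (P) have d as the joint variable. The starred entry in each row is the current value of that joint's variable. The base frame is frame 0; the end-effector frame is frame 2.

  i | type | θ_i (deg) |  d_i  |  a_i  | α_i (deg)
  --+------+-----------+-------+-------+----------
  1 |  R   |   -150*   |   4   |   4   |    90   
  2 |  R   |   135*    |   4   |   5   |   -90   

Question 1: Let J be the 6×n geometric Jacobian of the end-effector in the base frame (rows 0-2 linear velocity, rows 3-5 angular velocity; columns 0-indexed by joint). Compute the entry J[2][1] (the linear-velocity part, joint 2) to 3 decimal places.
axis z_1 = (-0.5000,0.8660,0.0000); lever o_n−o_1 = (1.0619,5.2319,3.5355)
cross product → J_v[:, 1] = (3.0619,1.7678,-3.5355)
J_ω[:, 1] = z_1
entry J[2][1] = -3.5355

-3.536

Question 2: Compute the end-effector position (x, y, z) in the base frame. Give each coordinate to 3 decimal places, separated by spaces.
after link 1: o_1 = (-3.4641, -2.0000, 4.0000)
after link 2: o_2 = (-2.4022, 3.2319, 7.5355)

-2.402 3.232 7.536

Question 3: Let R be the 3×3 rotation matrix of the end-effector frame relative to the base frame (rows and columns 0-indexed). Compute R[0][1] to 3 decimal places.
0.500

End-effector y-axis (col 1 of R) = (0.5000,-0.8660,-0.0000)
R[0][1] = 0.5000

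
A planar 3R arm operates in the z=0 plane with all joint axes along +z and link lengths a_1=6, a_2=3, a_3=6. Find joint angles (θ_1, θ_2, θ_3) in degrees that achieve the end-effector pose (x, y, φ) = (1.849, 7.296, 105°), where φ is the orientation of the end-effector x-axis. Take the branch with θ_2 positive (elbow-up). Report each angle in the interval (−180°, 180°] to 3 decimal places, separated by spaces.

wrist centre = target − a_3·(cos φ, sin φ) = (3.4019, 1.5004)
cos θ_2 = (13.8244−6²−3²)/(2·6·3) = -0.8660; θ_2 = 149.9960° (elbow-up)
β = atan2(1.5004,3.4019) = 23.8003°; ψ = atan2(1.5002,3.4020) = 23.7959°
θ_1 = β − ψ = 0.0044°
θ_3 = φ − θ_1 − θ_2 = -45.0004° (wrapped to (-180°,180°])

0.004 149.996 -45.000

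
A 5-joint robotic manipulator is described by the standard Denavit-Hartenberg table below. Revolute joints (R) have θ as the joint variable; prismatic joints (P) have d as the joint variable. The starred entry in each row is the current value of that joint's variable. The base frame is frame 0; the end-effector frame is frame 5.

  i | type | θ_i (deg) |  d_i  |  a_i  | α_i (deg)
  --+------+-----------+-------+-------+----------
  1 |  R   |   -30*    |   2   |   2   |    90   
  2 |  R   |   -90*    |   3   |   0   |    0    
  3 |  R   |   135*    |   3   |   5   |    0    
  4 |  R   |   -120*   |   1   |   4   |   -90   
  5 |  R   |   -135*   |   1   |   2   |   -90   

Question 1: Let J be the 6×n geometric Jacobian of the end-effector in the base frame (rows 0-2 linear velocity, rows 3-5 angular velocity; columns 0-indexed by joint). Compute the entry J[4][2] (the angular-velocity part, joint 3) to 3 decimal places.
axis z_2 = (-0.5000,-0.8660,0.0000); lever o_n−o_2 = (1.7709,-7.2742,1.2967)
cross product → J_v[:, 2] = (-1.1230,0.6483,5.1707)
J_ω[:, 2] = z_2
entry J[4][2] = -0.8660

-0.866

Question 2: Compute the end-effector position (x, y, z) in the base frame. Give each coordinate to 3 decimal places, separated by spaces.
after link 1: o_1 = (1.7321, -1.0000, 2.0000)
after link 2: o_2 = (0.2321, -3.5981, 2.0000)
after link 3: o_3 = (1.7939, -7.9639, 5.5355)
after link 4: o_4 = (2.1905, -9.3476, 1.6718)
after link 5: o_5 = (2.0029, -10.8723, 3.2967)

2.003 -10.872 3.297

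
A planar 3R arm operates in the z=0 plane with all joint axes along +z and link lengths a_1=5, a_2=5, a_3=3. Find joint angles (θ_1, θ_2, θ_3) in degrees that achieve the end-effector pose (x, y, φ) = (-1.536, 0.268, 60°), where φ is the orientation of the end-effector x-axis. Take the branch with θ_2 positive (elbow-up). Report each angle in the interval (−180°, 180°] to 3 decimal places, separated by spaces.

wrist centre = target − a_3·(cos φ, sin φ) = (-3.0360, -2.3301)
cos θ_2 = (14.6466−5²−5²)/(2·5·5) = -0.7071; θ_2 = 134.9969° (elbow-up)
β = atan2(-2.3301,-3.0360) = -142.4944°; ψ = atan2(3.5357,1.4647) = 67.4985°
θ_1 = β − ψ = -209.9929°
θ_3 = φ − θ_1 − θ_2 = 134.9959° (wrapped to (-180°,180°])

150.007 134.997 134.996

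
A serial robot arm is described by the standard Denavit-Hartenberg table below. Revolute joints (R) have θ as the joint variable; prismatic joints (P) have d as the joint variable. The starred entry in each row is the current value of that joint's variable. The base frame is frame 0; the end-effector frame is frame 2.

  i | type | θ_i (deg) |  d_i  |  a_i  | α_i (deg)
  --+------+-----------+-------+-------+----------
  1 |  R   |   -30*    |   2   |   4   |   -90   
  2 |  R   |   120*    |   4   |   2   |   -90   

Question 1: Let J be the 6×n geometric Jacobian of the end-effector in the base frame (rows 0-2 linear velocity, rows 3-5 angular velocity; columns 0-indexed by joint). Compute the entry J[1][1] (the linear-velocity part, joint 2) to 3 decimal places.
axis z_1 = (0.5000,0.8660,0.0000); lever o_n−o_1 = (1.1340,3.9641,-1.7321)
cross product → J_v[:, 1] = (-1.5000,0.8660,1.0000)
J_ω[:, 1] = z_1
entry J[1][1] = 0.8660

0.866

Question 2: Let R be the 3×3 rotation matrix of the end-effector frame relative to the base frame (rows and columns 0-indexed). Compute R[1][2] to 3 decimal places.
0.433

End-effector z-axis (col 2 of R) = (-0.7500,0.4330,0.5000)
R[1][2] = 0.4330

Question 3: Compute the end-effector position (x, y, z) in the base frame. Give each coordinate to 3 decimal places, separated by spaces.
after link 1: o_1 = (3.4641, -2.0000, 2.0000)
after link 2: o_2 = (4.5981, 1.9641, 0.2679)

4.598 1.964 0.268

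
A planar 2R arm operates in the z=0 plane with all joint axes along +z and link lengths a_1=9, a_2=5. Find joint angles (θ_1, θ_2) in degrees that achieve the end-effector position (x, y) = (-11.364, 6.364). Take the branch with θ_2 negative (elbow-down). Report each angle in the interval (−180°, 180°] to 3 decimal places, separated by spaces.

166.501 -44.999

cos θ_2 = (169.6410−9²−5²)/(2·9·5) = 0.7071; θ_2 = -44.9988° (elbow-down)
β = atan2(6.3640,-11.3640) = 150.7506°; ψ = atan2(-3.5355,12.5356) = -15.7502°
θ_1 = β − ψ = 166.5008°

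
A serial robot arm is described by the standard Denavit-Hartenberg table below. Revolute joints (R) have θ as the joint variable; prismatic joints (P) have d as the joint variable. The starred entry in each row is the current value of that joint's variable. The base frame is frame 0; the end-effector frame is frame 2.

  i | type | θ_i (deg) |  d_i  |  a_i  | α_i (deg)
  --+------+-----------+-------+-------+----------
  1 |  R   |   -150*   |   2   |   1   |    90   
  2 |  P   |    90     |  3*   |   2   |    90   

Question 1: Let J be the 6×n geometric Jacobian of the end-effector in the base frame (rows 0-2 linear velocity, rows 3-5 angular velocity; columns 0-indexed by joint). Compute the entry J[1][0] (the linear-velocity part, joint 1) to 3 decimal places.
axis z_0 = ẑ; lever o_n−o_0 = (-2.3660,2.0981,4.0000)
cross product → J_v[:, 0] = (-2.0981,-2.3660,0.0000)
J_ω[:, 0] = z_0
entry J[1][0] = -2.3660

-2.366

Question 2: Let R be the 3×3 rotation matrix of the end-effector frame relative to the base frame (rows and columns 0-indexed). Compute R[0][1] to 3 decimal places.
End-effector y-axis (col 1 of R) = (-0.5000,0.8660,0.0000)
R[0][1] = -0.5000

-0.500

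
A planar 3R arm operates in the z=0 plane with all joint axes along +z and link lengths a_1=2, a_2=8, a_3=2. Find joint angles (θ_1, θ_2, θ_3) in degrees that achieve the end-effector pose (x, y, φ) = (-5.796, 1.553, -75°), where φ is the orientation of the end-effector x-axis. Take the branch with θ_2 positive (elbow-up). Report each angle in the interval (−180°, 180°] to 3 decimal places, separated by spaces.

wrist centre = target − a_3·(cos φ, sin φ) = (-6.3136, 3.4849)
cos θ_2 = (52.0062−2²−8²)/(2·2·8) = -0.4998; θ_2 = 119.9871° (elbow-up)
β = atan2(3.4849,-6.3136) = 151.1032°; ψ = atan2(6.9291,-1.9984) = 106.0883°
θ_1 = β − ψ = 45.0150°
θ_3 = φ − θ_1 − θ_2 = 119.9979° (wrapped to (-180°,180°])

45.015 119.987 119.998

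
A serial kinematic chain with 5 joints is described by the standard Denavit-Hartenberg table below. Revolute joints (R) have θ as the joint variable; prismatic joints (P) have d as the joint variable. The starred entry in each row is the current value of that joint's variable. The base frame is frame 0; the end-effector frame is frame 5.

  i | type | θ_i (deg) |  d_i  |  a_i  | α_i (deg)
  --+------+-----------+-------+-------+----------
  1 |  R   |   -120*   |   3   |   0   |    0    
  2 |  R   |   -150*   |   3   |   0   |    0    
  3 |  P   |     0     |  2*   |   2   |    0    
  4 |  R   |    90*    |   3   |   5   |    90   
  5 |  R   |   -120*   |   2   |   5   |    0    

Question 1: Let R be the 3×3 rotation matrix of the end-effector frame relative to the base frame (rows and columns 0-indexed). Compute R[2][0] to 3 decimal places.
-0.866

End-effector x-axis (col 0 of R) = (0.5000,0.0000,-0.8660)
R[2][0] = -0.8660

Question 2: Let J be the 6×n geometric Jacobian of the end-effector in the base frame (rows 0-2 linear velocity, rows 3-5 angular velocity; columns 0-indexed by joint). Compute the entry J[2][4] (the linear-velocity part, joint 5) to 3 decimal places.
axis z_4 = (-0.0000,1.0000,0.0000); lever o_n−o_4 = (2.5000,2.0000,-4.3301)
cross product → J_v[:, 4] = (-4.3301,-0.0000,-2.5000)
J_ω[:, 4] = z_4
entry J[2][4] = -2.5000

-2.500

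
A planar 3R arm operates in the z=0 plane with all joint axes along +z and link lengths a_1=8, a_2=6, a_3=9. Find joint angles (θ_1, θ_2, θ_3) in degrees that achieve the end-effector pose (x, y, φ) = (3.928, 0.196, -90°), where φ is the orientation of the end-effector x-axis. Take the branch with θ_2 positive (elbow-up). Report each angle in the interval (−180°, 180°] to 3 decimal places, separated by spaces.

wrist centre = target − a_3·(cos φ, sin φ) = (3.9280, 9.1960)
cos θ_2 = (99.9956−8²−6²)/(2·8·6) = -0.0000; θ_2 = 90.0026° (elbow-up)
β = atan2(9.1960,3.9280) = 66.8706°; ψ = atan2(6.0000,7.9997) = 36.8708°
θ_1 = β − ψ = 29.9998°
θ_3 = φ − θ_1 − θ_2 = 149.9976° (wrapped to (-180°,180°])

30.000 90.003 149.998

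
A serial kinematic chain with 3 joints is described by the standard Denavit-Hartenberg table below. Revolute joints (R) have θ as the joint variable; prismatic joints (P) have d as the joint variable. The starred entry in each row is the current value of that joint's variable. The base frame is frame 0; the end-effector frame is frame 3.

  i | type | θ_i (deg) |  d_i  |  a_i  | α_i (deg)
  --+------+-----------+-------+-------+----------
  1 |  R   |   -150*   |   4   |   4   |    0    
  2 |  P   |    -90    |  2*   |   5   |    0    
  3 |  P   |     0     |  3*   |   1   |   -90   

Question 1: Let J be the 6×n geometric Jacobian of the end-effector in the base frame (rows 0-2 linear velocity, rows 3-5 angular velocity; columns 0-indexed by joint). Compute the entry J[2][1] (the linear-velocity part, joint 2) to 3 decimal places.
prismatic axis z_1 = (0.0000,0.0000,1.0000)
J_v[:, 1] = z_1; J_ω[:, 1] = (0,0,0)
entry J[2][1] = 1.0000

1.000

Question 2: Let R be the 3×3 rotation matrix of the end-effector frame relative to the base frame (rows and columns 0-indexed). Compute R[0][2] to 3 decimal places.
End-effector z-axis (col 2 of R) = (-0.8660,-0.5000,0.0000)
R[0][2] = -0.8660

-0.866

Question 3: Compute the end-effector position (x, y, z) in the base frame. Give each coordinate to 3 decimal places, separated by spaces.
-6.464 3.196 9.000

after link 1: o_1 = (-3.4641, -2.0000, 4.0000)
after link 2: o_2 = (-5.9641, 2.3301, 6.0000)
after link 3: o_3 = (-6.4641, 3.1962, 9.0000)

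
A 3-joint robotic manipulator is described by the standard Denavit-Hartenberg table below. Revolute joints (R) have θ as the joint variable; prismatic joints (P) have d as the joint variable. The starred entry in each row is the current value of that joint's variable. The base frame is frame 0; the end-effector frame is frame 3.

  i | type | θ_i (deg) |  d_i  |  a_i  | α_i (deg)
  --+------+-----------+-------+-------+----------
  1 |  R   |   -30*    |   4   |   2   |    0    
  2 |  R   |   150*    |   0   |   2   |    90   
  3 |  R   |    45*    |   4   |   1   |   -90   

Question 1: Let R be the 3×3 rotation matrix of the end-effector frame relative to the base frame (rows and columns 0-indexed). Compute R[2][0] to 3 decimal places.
End-effector x-axis (col 0 of R) = (-0.3536,0.6124,0.7071)
R[2][0] = 0.7071

0.707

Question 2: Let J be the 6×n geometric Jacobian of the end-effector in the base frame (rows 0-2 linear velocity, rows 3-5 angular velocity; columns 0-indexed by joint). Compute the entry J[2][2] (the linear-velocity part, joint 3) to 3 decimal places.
0.707

axis z_2 = (0.8660,0.5000,0.0000); lever o_n−o_2 = (3.1105,2.6124,0.7071)
cross product → J_v[:, 2] = (0.3536,-0.6124,0.7071)
J_ω[:, 2] = z_2
entry J[2][2] = 0.7071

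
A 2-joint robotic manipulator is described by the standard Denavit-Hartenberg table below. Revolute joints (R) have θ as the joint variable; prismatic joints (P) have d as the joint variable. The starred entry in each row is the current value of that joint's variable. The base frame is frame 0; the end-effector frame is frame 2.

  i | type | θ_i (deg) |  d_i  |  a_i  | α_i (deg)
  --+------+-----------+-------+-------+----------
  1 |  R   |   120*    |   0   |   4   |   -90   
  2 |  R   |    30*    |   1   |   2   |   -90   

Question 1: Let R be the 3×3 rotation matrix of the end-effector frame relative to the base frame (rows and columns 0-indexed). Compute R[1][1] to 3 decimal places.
0.500

End-effector y-axis (col 1 of R) = (0.8660,0.5000,-0.0000)
R[1][1] = 0.5000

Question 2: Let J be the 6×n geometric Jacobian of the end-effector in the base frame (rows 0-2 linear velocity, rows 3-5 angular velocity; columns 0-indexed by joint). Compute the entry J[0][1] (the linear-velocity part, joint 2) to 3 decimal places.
0.500

axis z_1 = (-0.8660,-0.5000,0.0000); lever o_n−o_1 = (-1.7321,1.0000,-1.0000)
cross product → J_v[:, 1] = (0.5000,-0.8660,-1.7321)
J_ω[:, 1] = z_1
entry J[0][1] = 0.5000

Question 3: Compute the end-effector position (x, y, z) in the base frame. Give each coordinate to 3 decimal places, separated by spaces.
-3.732 4.464 -1.000

after link 1: o_1 = (-2.0000, 3.4641, 0.0000)
after link 2: o_2 = (-3.7321, 4.4641, -1.0000)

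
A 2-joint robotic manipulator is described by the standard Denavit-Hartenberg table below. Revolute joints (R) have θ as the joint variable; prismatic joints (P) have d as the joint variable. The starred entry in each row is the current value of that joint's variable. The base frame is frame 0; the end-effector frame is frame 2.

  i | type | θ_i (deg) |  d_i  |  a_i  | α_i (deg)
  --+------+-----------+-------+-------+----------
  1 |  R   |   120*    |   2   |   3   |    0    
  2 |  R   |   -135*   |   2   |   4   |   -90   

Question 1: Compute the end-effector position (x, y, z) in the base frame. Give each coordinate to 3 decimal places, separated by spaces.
after link 1: o_1 = (-1.5000, 2.5981, 2.0000)
after link 2: o_2 = (2.3637, 1.5628, 4.0000)

2.364 1.563 4.000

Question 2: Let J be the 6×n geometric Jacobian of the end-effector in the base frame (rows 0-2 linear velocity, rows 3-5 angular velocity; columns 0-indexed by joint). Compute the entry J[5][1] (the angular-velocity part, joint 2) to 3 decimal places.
1.000

axis z_1 = (0.0000,0.0000,1.0000); lever o_n−o_1 = (3.8637,-1.0353,2.0000)
cross product → J_v[:, 1] = (1.0353,3.8637,-0.0000)
J_ω[:, 1] = z_1
entry J[5][1] = 1.0000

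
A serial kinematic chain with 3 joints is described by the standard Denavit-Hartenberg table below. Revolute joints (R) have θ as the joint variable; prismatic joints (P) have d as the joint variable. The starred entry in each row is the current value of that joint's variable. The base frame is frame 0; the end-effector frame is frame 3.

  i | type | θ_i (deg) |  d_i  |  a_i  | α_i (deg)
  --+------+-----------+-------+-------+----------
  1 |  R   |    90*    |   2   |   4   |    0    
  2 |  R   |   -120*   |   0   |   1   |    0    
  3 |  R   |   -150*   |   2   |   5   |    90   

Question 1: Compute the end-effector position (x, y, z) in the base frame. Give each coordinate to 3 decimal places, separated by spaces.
after link 1: o_1 = (0.0000, 4.0000, 2.0000)
after link 2: o_2 = (0.8660, 3.5000, 2.0000)
after link 3: o_3 = (-4.1340, 3.5000, 4.0000)

-4.134 3.500 4.000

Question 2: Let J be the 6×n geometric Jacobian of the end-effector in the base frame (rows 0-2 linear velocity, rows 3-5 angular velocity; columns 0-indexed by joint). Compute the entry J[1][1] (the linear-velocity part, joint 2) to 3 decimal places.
-4.134

axis z_1 = (0.0000,0.0000,1.0000); lever o_n−o_1 = (-4.1340,-0.5000,2.0000)
cross product → J_v[:, 1] = (0.5000,-4.1340,0.0000)
J_ω[:, 1] = z_1
entry J[1][1] = -4.1340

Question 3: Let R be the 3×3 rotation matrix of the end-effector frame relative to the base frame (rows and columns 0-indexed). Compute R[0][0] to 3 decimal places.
End-effector x-axis (col 0 of R) = (-1.0000,-0.0000,0.0000)
R[0][0] = -1.0000

-1.000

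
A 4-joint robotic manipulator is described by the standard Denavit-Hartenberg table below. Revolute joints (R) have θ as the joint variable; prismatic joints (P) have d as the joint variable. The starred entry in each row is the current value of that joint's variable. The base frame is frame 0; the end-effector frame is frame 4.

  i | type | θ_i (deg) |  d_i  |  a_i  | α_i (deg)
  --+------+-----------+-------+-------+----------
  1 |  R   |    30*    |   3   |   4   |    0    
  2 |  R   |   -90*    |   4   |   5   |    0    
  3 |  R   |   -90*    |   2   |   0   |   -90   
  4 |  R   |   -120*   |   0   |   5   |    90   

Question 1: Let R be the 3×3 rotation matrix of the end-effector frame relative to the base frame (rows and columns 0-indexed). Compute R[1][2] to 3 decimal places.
End-effector z-axis (col 2 of R) = (0.7500,0.4330,-0.5000)
R[1][2] = 0.4330

0.433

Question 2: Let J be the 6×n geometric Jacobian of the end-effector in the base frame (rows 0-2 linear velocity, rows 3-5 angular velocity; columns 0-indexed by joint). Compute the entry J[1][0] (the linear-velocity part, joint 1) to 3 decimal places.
axis z_0 = ẑ; lever o_n−o_0 = (8.1292,-1.0801,13.3301)
cross product → J_v[:, 0] = (1.0801,8.1292,-0.0000)
J_ω[:, 0] = z_0
entry J[1][0] = 8.1292

8.129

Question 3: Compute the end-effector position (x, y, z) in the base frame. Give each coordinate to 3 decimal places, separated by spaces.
8.129 -1.080 13.330

after link 1: o_1 = (3.4641, 2.0000, 3.0000)
after link 2: o_2 = (5.9641, -2.3301, 7.0000)
after link 3: o_3 = (5.9641, -2.3301, 9.0000)
after link 4: o_4 = (8.1292, -1.0801, 13.3301)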